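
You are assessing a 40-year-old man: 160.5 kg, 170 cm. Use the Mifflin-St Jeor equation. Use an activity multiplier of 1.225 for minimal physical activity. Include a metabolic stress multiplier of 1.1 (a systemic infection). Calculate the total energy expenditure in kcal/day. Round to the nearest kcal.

3332 kcal/day

Mifflin-St Jeor (male): BMR = 10(160.5) + 6.25(170) − 5(40) + 5 = 1605 + 1062.5 − 200 + 5 = 2472.5 kcal/day.
TEE = BMR × activity factor = 2472.5 × 1.225 = 3028.8125 kcal/day.
Apply stress factor: 3028.8125 × 1.1 = 3331.6938 kcal/day.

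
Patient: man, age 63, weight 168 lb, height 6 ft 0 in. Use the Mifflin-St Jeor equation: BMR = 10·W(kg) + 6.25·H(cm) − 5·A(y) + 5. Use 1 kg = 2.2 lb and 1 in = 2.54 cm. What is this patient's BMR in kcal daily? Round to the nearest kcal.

Convert to metric: weight = 168 ÷ 2.2 = 76.3636 kg; height = (6×12 + 0) × 2.54 = 72 × 2.54 = 182.88 cm.
Mifflin-St Jeor (male): BMR = 10(76.3636) + 6.25(182.88) − 5(63) + 5 = 763.6364 + 1143 − 315 + 5 = 1596.6364 kcal/day.

1597 kcal daily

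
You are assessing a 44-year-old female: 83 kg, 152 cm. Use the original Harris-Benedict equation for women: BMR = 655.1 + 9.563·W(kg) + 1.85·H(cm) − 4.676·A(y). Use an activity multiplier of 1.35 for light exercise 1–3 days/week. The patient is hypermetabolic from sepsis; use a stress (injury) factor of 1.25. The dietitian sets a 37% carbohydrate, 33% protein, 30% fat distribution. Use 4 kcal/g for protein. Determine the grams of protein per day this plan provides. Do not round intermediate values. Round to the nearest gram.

Harris-Benedict: BMR = 655.1 + 9.563(83) + 1.85(152) − 4.676(44) = 1524.285 kcal/day.
TEE = 1524.285 × 1.35 = 2057.7848 kcal/day.
With stress factor 1.25: 2057.7848 × 1.25 = 2572.2309 kcal/day.
Protein energy = 33% × 2572.2309 = 848.8362 kcal.
Protein = 848.8362 ÷ 4 kcal/g = 212.2091 g.

212 g/day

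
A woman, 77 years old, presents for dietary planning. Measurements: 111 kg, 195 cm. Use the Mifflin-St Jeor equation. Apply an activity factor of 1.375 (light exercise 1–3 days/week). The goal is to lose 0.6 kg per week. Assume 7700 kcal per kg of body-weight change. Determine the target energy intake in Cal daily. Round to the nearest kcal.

Mifflin-St Jeor (female): BMR = 10(111) + 6.25(195) − 5(77) − 161 = 1110 + 1218.75 − 385 − 161 = 1782.75 kcal/day.
TEE = 1782.75 × 1.375 = 2451.2813 kcal/day.
Required daily deficit = 0.6 × 7700 ÷ 7 = 660 kcal/day.
Target intake = 2451.2813 − 660 = 1791.2813 kcal/day.

1791 Cal daily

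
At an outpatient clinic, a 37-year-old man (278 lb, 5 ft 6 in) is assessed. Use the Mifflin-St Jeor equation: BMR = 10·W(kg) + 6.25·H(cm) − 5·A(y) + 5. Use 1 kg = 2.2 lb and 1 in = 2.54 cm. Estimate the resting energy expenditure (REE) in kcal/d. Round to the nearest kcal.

Convert to metric: weight = 278 ÷ 2.2 = 126.3636 kg; height = (5×12 + 6) × 2.54 = 66 × 2.54 = 167.64 cm.
Mifflin-St Jeor (male): BMR = 10(126.3636) + 6.25(167.64) − 5(37) + 5 = 1263.6364 + 1047.75 − 185 + 5 = 2131.3864 kcal/day.

2131 kcal/d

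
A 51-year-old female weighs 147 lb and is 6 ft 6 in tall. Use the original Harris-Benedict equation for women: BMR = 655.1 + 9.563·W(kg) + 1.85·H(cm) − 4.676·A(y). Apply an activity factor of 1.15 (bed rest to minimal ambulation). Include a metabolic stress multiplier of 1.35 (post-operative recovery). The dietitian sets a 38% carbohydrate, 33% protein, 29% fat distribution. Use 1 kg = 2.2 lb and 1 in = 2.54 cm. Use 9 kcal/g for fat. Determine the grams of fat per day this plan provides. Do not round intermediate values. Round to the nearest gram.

71 g/day

Convert to metric: weight = 147 ÷ 2.2 = 66.8182 kg; height = (6×12 + 6) × 2.54 = 78 × 2.54 = 198.12 cm.
Harris-Benedict: BMR = 655.1 + 9.563(66.8182) + 1.85(198.12) − 4.676(51) = 1422.1283 kcal/day.
TEE = 1422.1283 × 1.15 = 1635.4475 kcal/day.
With stress factor 1.35: 1635.4475 × 1.35 = 2207.8541 kcal/day.
Fat energy = 29% × 2207.8541 = 640.2777 kcal.
Fat = 640.2777 ÷ 9 kcal/g = 71.142 g.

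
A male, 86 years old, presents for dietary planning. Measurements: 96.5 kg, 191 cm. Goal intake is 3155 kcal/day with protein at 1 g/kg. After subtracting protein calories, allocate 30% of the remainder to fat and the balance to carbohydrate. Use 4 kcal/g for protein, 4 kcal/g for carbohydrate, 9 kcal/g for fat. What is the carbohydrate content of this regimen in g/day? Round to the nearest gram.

485 g/day

Protein = 1 × 96.5 = 96.5 g → 96.5 × 4 = 386 kcal.
Non-protein calories = 3155 − 386 = 2769 kcal.
Fat: 30% × 2769 = 830.7 kcal; carbohydrate: 1938.3 kcal.
Carbohydrate: 1938.3 kcal ÷ 4 kcal/g = 484.575 g.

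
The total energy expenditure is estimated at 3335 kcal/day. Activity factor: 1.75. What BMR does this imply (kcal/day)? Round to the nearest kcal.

BMR = TEE ÷ activity factor = 3335 ÷ 1.75 = 1905.7143 kcal/day.

1906 kcal/day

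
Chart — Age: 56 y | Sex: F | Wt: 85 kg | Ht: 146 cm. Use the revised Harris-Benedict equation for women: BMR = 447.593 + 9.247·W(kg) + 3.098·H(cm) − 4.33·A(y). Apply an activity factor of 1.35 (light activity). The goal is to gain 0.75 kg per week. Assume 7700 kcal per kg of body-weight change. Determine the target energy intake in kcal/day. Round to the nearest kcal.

2774 kcal/day

Harris-Benedict: BMR = 447.593 + 9.247(85) + 3.098(146) − 4.33(56) = 1443.416 kcal/day.
TEE = 1443.416 × 1.35 = 1948.6116 kcal/day.
Required daily surplus = 0.75 × 7700 ÷ 7 = 825 kcal/day.
Target intake = 1948.6116 + 825 = 2773.6116 kcal/day.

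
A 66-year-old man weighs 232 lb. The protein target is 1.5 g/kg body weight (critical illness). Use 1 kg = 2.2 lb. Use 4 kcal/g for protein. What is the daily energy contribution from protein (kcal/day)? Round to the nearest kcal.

633 kcal/day

Weight in kg = 232 ÷ 2.2 = 105.4545 kg.
Protein = 1.5 g/kg × 105.4545 kg = 158.1818 g/day.
Protein energy = 158.1818 g × 4 kcal/g = 632.7273 kcal/day.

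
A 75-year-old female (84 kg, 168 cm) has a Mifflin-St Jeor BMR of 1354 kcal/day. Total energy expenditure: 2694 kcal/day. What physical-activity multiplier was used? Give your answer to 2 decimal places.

Activity factor = TEE ÷ BMR = 2694 ÷ 1354 = 1.99.

1.99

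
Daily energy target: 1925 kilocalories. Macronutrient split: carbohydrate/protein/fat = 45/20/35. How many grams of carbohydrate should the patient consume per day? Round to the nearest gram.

Carbohydrate energy = 45% × 1925 = 866.25 kcal.
At 4 kcal/g: 866.25 ÷ 4 = 216.5625 g.

217 g/day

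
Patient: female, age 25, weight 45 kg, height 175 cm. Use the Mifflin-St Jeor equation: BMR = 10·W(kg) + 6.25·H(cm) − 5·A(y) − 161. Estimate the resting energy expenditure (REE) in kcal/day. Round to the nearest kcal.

Mifflin-St Jeor (female): BMR = 10(45) + 6.25(175) − 5(25) − 161 = 450 + 1093.75 − 125 − 161 = 1257.75 kcal/day.

1258 kcal/day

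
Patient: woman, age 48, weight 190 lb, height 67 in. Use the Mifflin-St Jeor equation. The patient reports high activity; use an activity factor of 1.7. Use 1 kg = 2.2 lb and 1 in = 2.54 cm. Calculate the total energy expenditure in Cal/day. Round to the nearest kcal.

2595 Cal/day

Convert to metric: weight = 190 ÷ 2.2 = 86.3636 kg; height = 67 × 2.54 = 170.18 cm.
Mifflin-St Jeor (female): BMR = 10(86.3636) + 6.25(170.18) − 5(48) − 161 = 863.6364 + 1063.625 − 240 − 161 = 1526.2614 kcal/day.
TEE = BMR × activity factor = 1526.2614 × 1.7 = 2594.6443 kcal/day.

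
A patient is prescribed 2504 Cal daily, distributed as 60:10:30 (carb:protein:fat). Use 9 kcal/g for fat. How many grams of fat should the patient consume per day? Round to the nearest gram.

Fat energy = 30% × 2504 = 751.2 kcal.
At 9 kcal/g: 751.2 ÷ 9 = 83.4667 g.

83 g/day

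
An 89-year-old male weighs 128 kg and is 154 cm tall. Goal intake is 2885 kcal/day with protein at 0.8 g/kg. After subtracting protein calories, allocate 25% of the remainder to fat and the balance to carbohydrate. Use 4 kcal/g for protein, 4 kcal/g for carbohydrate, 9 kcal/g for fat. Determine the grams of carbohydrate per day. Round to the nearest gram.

Protein = 0.8 × 128 = 102.4 g → 102.4 × 4 = 409.6 kcal.
Non-protein calories = 2885 − 409.6 = 2475.4 kcal.
Fat: 25% × 2475.4 = 618.85 kcal; carbohydrate: 1856.55 kcal.
Carbohydrate: 1856.55 kcal ÷ 4 kcal/g = 464.1375 g.

464 g/day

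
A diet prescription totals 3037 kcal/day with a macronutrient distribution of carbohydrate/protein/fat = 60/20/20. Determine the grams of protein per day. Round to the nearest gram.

Protein energy = 20% × 3037 = 607.4 kcal.
At 4 kcal/g: 607.4 ÷ 4 = 151.85 g.

152 g/day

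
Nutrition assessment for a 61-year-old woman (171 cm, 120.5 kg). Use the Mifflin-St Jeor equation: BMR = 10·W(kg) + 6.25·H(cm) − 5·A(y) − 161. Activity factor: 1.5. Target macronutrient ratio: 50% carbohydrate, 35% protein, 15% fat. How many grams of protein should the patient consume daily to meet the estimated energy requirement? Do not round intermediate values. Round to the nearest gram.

Mifflin-St Jeor (female): BMR = 10(120.5) + 6.25(171) − 5(61) − 161 = 1205 + 1068.75 − 305 − 161 = 1807.75 kcal/day.
TEE = 1807.75 × 1.5 = 2711.625 kcal/day.
Protein energy = 35% × 2711.625 = 949.0688 kcal.
Protein = 949.0688 ÷ 4 kcal/g = 237.2672 g.

237 g/day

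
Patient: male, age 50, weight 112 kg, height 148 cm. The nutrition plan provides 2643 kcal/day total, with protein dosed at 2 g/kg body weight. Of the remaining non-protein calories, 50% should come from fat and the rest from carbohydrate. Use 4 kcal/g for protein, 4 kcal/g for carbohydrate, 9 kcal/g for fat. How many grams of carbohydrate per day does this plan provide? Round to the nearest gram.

Protein = 2 × 112 = 224 g → 224 × 4 = 896 kcal.
Non-protein calories = 2643 − 896 = 1747 kcal.
Fat: 50% × 1747 = 873.5 kcal; carbohydrate: 873.5 kcal.
Carbohydrate: 873.5 kcal ÷ 4 kcal/g = 218.375 g.

218 g/day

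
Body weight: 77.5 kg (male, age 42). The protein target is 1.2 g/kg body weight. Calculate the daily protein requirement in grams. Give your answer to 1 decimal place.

93.0 g/day

Protein = 1.2 g/kg × 77.5 kg = 93 g/day.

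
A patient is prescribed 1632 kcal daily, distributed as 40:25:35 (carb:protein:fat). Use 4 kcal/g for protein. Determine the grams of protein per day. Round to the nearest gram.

102 g/day

Protein energy = 25% × 1632 = 408 kcal.
At 4 kcal/g: 408 ÷ 4 = 102 g.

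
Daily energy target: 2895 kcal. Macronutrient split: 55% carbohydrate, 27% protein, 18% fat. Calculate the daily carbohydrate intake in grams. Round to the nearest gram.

398 g/day

Carbohydrate energy = 55% × 2895 = 1592.25 kcal.
At 4 kcal/g: 1592.25 ÷ 4 = 398.0625 g.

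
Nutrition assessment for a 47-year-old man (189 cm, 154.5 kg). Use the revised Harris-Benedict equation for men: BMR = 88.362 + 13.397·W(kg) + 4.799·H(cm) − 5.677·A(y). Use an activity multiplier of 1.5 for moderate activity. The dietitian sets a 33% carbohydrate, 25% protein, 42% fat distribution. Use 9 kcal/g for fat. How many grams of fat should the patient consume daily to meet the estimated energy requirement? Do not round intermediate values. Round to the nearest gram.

196 g/day

Harris-Benedict: BMR = 88.362 + 13.397(154.5) + 4.799(189) − 5.677(47) = 2798.3905 kcal/day.
TEE = 2798.3905 × 1.5 = 4197.5858 kcal/day.
Fat energy = 42% × 4197.5858 = 1762.986 kcal.
Fat = 1762.986 ÷ 9 kcal/g = 195.8873 g.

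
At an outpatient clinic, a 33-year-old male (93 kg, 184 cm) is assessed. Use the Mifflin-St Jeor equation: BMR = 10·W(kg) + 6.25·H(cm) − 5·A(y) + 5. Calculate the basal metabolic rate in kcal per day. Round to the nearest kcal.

1920 kcal per day

Mifflin-St Jeor (male): BMR = 10(93) + 6.25(184) − 5(33) + 5 = 930 + 1150 − 165 + 5 = 1920 kcal/day.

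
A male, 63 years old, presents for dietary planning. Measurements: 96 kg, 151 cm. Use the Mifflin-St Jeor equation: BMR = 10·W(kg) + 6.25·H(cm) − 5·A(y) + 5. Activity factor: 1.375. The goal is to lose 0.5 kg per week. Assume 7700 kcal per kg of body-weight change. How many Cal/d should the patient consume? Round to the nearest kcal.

Mifflin-St Jeor (male): BMR = 10(96) + 6.25(151) − 5(63) + 5 = 960 + 943.75 − 315 + 5 = 1593.75 kcal/day.
TEE = 1593.75 × 1.375 = 2191.4063 kcal/day.
Required daily deficit = 0.5 × 7700 ÷ 7 = 550 kcal/day.
Target intake = 2191.4063 − 550 = 1641.4063 kcal/day.

1641 Cal/d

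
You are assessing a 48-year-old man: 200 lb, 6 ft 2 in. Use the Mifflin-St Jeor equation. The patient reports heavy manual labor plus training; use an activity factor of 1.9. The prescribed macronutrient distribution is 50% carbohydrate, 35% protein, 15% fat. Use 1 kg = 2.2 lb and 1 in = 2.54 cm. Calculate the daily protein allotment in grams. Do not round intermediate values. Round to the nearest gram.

307 g/day

Convert to metric: weight = 200 ÷ 2.2 = 90.9091 kg; height = (6×12 + 2) × 2.54 = 74 × 2.54 = 187.96 cm.
Mifflin-St Jeor (male): BMR = 10(90.9091) + 6.25(187.96) − 5(48) + 5 = 909.0909 + 1174.75 − 240 + 5 = 1848.8409 kcal/day.
TEE = 1848.8409 × 1.9 = 3512.7977 kcal/day.
Protein energy = 35% × 3512.7977 = 1229.4792 kcal.
Protein = 1229.4792 ÷ 4 kcal/g = 307.3698 g.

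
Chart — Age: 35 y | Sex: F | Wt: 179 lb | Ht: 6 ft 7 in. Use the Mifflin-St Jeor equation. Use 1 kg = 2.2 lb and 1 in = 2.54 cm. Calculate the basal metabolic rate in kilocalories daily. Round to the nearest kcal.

1732 kilocalories daily

Convert to metric: weight = 179 ÷ 2.2 = 81.3636 kg; height = (6×12 + 7) × 2.54 = 79 × 2.54 = 200.66 cm.
Mifflin-St Jeor (female): BMR = 10(81.3636) + 6.25(200.66) − 5(35) − 161 = 813.6364 + 1254.125 − 175 − 161 = 1731.7614 kcal/day.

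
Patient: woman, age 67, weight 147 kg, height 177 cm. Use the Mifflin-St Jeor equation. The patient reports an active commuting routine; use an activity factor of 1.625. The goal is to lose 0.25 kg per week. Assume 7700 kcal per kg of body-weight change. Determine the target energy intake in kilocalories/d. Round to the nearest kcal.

Mifflin-St Jeor (female): BMR = 10(147) + 6.25(177) − 5(67) − 161 = 1470 + 1106.25 − 335 − 161 = 2080.25 kcal/day.
TEE = 2080.25 × 1.625 = 3380.4063 kcal/day.
Required daily deficit = 0.25 × 7700 ÷ 7 = 275 kcal/day.
Target intake = 3380.4063 − 275 = 3105.4063 kcal/day.

3105 kilocalories/d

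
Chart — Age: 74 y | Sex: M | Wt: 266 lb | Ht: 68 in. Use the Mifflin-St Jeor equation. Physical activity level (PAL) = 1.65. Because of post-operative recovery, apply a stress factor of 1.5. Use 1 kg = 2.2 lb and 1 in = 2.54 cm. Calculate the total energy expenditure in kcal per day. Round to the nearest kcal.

4761 kcal per day

Convert to metric: weight = 266 ÷ 2.2 = 120.9091 kg; height = 68 × 2.54 = 172.72 cm.
Mifflin-St Jeor (male): BMR = 10(120.9091) + 6.25(172.72) − 5(74) + 5 = 1209.0909 + 1079.5 − 370 + 5 = 1923.5909 kcal/day.
TEE = BMR × activity factor = 1923.5909 × 1.65 = 3173.925 kcal/day.
Apply stress factor: 3173.925 × 1.5 = 4760.8875 kcal/day.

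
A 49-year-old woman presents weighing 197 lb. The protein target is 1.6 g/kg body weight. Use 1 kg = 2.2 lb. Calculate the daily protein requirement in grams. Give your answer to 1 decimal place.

Weight in kg = 197 ÷ 2.2 = 89.5455 kg.
Protein = 1.6 g/kg × 89.5455 kg = 143.2727 g/day.

143.3 g/day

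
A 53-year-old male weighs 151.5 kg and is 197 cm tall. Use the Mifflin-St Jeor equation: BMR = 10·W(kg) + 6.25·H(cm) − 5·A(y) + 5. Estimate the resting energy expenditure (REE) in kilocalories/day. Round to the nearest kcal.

Mifflin-St Jeor (male): BMR = 10(151.5) + 6.25(197) − 5(53) + 5 = 1515 + 1231.25 − 265 + 5 = 2486.25 kcal/day.

2486 kilocalories/day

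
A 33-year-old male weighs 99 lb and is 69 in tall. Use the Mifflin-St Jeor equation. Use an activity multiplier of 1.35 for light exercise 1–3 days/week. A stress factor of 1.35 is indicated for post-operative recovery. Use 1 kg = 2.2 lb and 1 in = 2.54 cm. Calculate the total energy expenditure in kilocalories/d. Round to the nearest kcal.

Convert to metric: weight = 99 ÷ 2.2 = 45 kg; height = 69 × 2.54 = 175.26 cm.
Mifflin-St Jeor (male): BMR = 10(45) + 6.25(175.26) − 5(33) + 5 = 450 + 1095.375 − 165 + 5 = 1385.375 kcal/day.
TEE = BMR × activity factor = 1385.375 × 1.35 = 1870.2563 kcal/day.
Apply stress factor: 1870.2563 × 1.35 = 2524.8459 kcal/day.

2525 kilocalories/d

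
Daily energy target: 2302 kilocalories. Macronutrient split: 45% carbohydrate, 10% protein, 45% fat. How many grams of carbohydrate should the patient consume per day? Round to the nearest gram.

Carbohydrate energy = 45% × 2302 = 1035.9 kcal.
At 4 kcal/g: 1035.9 ÷ 4 = 258.975 g.

259 g/day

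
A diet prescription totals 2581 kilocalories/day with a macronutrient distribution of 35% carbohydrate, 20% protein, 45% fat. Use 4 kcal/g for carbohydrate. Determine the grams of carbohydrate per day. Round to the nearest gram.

226 g/day

Carbohydrate energy = 35% × 2581 = 903.35 kcal.
At 4 kcal/g: 903.35 ÷ 4 = 225.8375 g.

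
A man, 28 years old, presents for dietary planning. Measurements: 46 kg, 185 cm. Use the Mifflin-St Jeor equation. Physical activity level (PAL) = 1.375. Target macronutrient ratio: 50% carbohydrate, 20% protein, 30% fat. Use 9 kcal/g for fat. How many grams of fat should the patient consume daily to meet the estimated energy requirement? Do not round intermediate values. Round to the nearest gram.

68 g/day

Mifflin-St Jeor (male): BMR = 10(46) + 6.25(185) − 5(28) + 5 = 460 + 1156.25 − 140 + 5 = 1481.25 kcal/day.
TEE = 1481.25 × 1.375 = 2036.7188 kcal/day.
Fat energy = 30% × 2036.7188 = 611.0156 kcal.
Fat = 611.0156 ÷ 9 kcal/g = 67.8906 g.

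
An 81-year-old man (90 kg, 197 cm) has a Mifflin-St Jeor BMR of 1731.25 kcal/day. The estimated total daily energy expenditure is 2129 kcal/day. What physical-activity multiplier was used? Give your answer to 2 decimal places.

Activity factor = TEE ÷ BMR = 2129 ÷ 1731.25 = 1.23.

1.23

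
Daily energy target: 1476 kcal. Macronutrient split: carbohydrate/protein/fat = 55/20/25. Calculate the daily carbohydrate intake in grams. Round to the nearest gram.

203 g/day

Carbohydrate energy = 55% × 1476 = 811.8 kcal.
At 4 kcal/g: 811.8 ÷ 4 = 202.95 g.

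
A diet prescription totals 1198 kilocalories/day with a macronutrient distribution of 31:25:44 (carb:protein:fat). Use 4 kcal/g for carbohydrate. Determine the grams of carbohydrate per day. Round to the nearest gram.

93 g/day

Carbohydrate energy = 31% × 1198 = 371.38 kcal.
At 4 kcal/g: 371.38 ÷ 4 = 92.845 g.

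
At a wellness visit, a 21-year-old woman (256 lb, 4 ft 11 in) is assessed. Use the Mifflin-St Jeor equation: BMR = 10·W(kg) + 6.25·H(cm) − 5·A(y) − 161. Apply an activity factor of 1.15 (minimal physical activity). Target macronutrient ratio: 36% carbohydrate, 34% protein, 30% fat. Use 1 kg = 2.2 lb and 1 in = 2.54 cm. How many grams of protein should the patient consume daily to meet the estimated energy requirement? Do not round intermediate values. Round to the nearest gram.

179 g/day

Convert to metric: weight = 256 ÷ 2.2 = 116.3636 kg; height = (4×12 + 11) × 2.54 = 59 × 2.54 = 149.86 cm.
Mifflin-St Jeor (female): BMR = 10(116.3636) + 6.25(149.86) − 5(21) − 161 = 1163.6364 + 936.625 − 105 − 161 = 1834.2614 kcal/day.
TEE = 1834.2614 × 1.15 = 2109.4006 kcal/day.
Protein energy = 34% × 2109.4006 = 717.1962 kcal.
Protein = 717.1962 ÷ 4 kcal/g = 179.299 g.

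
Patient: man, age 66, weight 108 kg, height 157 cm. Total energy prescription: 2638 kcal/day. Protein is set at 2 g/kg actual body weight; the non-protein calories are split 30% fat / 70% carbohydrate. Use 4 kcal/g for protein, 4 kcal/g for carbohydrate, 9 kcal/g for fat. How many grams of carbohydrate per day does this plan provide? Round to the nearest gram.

310 g/day

Protein = 2 × 108 = 216 g → 216 × 4 = 864 kcal.
Non-protein calories = 2638 − 864 = 1774 kcal.
Fat: 30% × 1774 = 532.2 kcal; carbohydrate: 1241.8 kcal.
Carbohydrate: 1241.8 kcal ÷ 4 kcal/g = 310.45 g.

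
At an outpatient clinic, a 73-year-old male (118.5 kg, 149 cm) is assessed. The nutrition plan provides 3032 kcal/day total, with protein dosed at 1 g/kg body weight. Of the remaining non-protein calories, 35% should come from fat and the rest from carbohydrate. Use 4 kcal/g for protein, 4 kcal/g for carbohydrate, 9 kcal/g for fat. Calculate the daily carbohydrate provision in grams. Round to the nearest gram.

416 g/day

Protein = 1 × 118.5 = 118.5 g → 118.5 × 4 = 474 kcal.
Non-protein calories = 3032 − 474 = 2558 kcal.
Fat: 35% × 2558 = 895.3 kcal; carbohydrate: 1662.7 kcal.
Carbohydrate: 1662.7 kcal ÷ 4 kcal/g = 415.675 g.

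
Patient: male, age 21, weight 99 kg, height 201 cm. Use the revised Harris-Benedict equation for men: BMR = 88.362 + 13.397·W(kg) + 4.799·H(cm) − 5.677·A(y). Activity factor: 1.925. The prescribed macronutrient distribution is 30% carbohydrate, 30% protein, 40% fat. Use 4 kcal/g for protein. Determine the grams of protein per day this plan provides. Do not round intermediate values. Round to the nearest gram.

Harris-Benedict: BMR = 88.362 + 13.397(99) + 4.799(201) − 5.677(21) = 2260.047 kcal/day.
TEE = 2260.047 × 1.925 = 4350.5905 kcal/day.
Protein energy = 30% × 4350.5905 = 1305.1771 kcal.
Protein = 1305.1771 ÷ 4 kcal/g = 326.2943 g.

326 g/day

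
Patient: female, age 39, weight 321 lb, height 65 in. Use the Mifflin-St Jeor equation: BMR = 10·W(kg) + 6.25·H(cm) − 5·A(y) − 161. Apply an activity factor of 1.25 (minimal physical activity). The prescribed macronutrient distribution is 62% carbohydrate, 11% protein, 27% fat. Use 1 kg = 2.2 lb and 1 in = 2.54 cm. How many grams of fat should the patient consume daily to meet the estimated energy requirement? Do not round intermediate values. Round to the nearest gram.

Convert to metric: weight = 321 ÷ 2.2 = 145.9091 kg; height = 65 × 2.54 = 165.1 cm.
Mifflin-St Jeor (female): BMR = 10(145.9091) + 6.25(165.1) − 5(39) − 161 = 1459.0909 + 1031.875 − 195 − 161 = 2134.9659 kcal/day.
TEE = 2134.9659 × 1.25 = 2668.7074 kcal/day.
Fat energy = 27% × 2668.7074 = 720.551 kcal.
Fat = 720.551 ÷ 9 kcal/g = 80.0612 g.

80 g/day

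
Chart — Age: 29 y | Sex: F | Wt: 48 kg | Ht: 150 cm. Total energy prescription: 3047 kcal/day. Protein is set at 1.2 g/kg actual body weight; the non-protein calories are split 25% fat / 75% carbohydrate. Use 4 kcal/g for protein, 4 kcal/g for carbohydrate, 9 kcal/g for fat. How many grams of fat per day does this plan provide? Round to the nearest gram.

Protein = 1.2 × 48 = 57.6 g → 57.6 × 4 = 230.4 kcal.
Non-protein calories = 3047 − 230.4 = 2816.6 kcal.
Fat: 25% × 2816.6 = 704.15 kcal; carbohydrate: 2112.45 kcal.
Fat: 704.15 kcal ÷ 9 kcal/g = 78.2389 g.

78 g/day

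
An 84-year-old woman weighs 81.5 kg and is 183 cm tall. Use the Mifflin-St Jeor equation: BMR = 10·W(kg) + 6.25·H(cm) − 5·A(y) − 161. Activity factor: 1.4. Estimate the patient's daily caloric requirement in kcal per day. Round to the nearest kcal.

Mifflin-St Jeor (female): BMR = 10(81.5) + 6.25(183) − 5(84) − 161 = 815 + 1143.75 − 420 − 161 = 1377.75 kcal/day.
TEE = BMR × activity factor = 1377.75 × 1.4 = 1928.85 kcal/day.

1929 kcal per day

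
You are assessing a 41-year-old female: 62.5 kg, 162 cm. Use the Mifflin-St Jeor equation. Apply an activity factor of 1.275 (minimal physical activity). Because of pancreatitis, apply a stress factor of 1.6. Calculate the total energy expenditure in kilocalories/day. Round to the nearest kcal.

2594 kilocalories/day

Mifflin-St Jeor (female): BMR = 10(62.5) + 6.25(162) − 5(41) − 161 = 625 + 1012.5 − 205 − 161 = 1271.5 kcal/day.
TEE = BMR × activity factor = 1271.5 × 1.275 = 1621.1625 kcal/day.
Apply stress factor: 1621.1625 × 1.6 = 2593.86 kcal/day.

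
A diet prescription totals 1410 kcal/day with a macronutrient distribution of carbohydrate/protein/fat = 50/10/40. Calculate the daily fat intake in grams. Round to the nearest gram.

Fat energy = 40% × 1410 = 564 kcal.
At 9 kcal/g: 564 ÷ 9 = 62.6667 g.

63 g/day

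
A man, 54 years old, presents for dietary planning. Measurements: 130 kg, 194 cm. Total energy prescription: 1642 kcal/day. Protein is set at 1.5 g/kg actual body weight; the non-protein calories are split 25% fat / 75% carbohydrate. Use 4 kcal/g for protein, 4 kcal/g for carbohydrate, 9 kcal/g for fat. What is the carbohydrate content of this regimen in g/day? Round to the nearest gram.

Protein = 1.5 × 130 = 195 g → 195 × 4 = 780 kcal.
Non-protein calories = 1642 − 780 = 862 kcal.
Fat: 25% × 862 = 215.5 kcal; carbohydrate: 646.5 kcal.
Carbohydrate: 646.5 kcal ÷ 4 kcal/g = 161.625 g.

162 g/day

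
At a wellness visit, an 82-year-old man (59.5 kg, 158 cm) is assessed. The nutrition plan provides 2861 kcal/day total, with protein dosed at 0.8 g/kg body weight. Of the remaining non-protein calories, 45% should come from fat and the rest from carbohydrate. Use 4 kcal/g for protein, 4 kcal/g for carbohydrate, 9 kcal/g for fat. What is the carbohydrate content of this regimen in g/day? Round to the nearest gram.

Protein = 0.8 × 59.5 = 47.6 g → 47.6 × 4 = 190.4 kcal.
Non-protein calories = 2861 − 190.4 = 2670.6 kcal.
Fat: 45% × 2670.6 = 1201.77 kcal; carbohydrate: 1468.83 kcal.
Carbohydrate: 1468.83 kcal ÷ 4 kcal/g = 367.2075 g.

367 g/day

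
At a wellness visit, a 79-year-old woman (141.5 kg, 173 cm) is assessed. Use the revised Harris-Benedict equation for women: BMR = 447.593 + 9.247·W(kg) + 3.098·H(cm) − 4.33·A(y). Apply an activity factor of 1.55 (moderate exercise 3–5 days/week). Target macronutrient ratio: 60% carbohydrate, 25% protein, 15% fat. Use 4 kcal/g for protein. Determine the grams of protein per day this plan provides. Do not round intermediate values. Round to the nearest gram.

Harris-Benedict: BMR = 447.593 + 9.247(141.5) + 3.098(173) − 4.33(79) = 1949.9275 kcal/day.
TEE = 1949.9275 × 1.55 = 3022.3876 kcal/day.
Protein energy = 25% × 3022.3876 = 755.5969 kcal.
Protein = 755.5969 ÷ 4 kcal/g = 188.8992 g.

189 g/day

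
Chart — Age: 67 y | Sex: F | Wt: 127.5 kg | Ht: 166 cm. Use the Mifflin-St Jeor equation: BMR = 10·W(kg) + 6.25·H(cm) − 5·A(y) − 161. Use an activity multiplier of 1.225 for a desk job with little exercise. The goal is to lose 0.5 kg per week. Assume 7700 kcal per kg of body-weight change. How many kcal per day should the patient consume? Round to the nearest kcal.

Mifflin-St Jeor (female): BMR = 10(127.5) + 6.25(166) − 5(67) − 161 = 1275 + 1037.5 − 335 − 161 = 1816.5 kcal/day.
TEE = 1816.5 × 1.225 = 2225.2125 kcal/day.
Required daily deficit = 0.5 × 7700 ÷ 7 = 550 kcal/day.
Target intake = 2225.2125 − 550 = 1675.2125 kcal/day.

1675 kcal per day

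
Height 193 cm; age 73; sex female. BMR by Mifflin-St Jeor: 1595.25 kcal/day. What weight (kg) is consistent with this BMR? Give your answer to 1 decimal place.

91.5 kg

1595.25 = 10·W + 6.25(193) − 5(73) − 161
10·W = 1595.25 − 680.25 = 915, so W = 91.5 kg.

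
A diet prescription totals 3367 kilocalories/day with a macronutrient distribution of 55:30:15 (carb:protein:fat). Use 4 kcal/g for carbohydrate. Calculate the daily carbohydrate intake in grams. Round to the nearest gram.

463 g/day

Carbohydrate energy = 55% × 3367 = 1851.85 kcal.
At 4 kcal/g: 1851.85 ÷ 4 = 462.9625 g.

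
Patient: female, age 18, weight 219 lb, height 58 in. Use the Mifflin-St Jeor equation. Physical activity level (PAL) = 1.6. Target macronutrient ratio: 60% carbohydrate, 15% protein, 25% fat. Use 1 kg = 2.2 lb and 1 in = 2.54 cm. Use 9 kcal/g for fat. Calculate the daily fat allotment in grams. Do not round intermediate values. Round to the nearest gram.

Convert to metric: weight = 219 ÷ 2.2 = 99.5455 kg; height = 58 × 2.54 = 147.32 cm.
Mifflin-St Jeor (female): BMR = 10(99.5455) + 6.25(147.32) − 5(18) − 161 = 995.4545 + 920.75 − 90 − 161 = 1665.2045 kcal/day.
TEE = 1665.2045 × 1.6 = 2664.3273 kcal/day.
Fat energy = 25% × 2664.3273 = 666.0818 kcal.
Fat = 666.0818 ÷ 9 kcal/g = 74.0091 g.

74 g/day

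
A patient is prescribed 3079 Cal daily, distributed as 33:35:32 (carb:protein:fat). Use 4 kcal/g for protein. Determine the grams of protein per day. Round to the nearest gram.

269 g/day

Protein energy = 35% × 3079 = 1077.65 kcal.
At 4 kcal/g: 1077.65 ÷ 4 = 269.4125 g.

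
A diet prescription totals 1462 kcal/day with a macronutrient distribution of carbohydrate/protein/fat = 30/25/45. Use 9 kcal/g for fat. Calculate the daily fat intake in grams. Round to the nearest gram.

73 g/day

Fat energy = 45% × 1462 = 657.9 kcal.
At 9 kcal/g: 657.9 ÷ 9 = 73.1 g.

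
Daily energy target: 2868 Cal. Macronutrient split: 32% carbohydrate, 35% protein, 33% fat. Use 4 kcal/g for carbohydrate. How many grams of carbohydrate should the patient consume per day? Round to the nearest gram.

Carbohydrate energy = 32% × 2868 = 917.76 kcal.
At 4 kcal/g: 917.76 ÷ 4 = 229.44 g.

229 g/day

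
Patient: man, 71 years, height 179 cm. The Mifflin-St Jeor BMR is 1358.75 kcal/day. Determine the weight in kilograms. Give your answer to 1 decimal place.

1358.75 = 10·W + 6.25(179) − 5(71) + 5
10·W = 1358.75 − 768.75 = 590, so W = 59 kg.

59.0 kg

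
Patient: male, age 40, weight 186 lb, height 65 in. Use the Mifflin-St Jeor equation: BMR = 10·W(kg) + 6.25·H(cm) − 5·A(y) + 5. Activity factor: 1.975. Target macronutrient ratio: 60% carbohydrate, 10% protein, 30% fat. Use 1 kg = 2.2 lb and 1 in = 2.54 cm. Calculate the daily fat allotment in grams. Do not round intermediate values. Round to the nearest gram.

111 g/day

Convert to metric: weight = 186 ÷ 2.2 = 84.5455 kg; height = 65 × 2.54 = 165.1 cm.
Mifflin-St Jeor (male): BMR = 10(84.5455) + 6.25(165.1) − 5(40) + 5 = 845.4545 + 1031.875 − 200 + 5 = 1682.3295 kcal/day.
TEE = 1682.3295 × 1.975 = 3322.6009 kcal/day.
Fat energy = 30% × 3322.6009 = 996.7803 kcal.
Fat = 996.7803 ÷ 9 kcal/g = 110.7534 g.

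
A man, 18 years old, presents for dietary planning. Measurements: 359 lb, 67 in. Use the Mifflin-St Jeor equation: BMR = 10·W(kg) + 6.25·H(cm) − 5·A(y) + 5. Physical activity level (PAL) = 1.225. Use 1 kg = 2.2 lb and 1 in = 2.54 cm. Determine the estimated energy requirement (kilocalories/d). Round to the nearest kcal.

3198 kilocalories/d

Convert to metric: weight = 359 ÷ 2.2 = 163.1818 kg; height = 67 × 2.54 = 170.18 cm.
Mifflin-St Jeor (male): BMR = 10(163.1818) + 6.25(170.18) − 5(18) + 5 = 1631.8182 + 1063.625 − 90 + 5 = 2610.4432 kcal/day.
TEE = BMR × activity factor = 2610.4432 × 1.225 = 3197.7929 kcal/day.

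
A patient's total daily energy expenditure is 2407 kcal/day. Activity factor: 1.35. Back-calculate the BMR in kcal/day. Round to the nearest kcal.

BMR = TEE ÷ activity factor = 2407 ÷ 1.35 = 1782.963 kcal/day.

1783 kcal/day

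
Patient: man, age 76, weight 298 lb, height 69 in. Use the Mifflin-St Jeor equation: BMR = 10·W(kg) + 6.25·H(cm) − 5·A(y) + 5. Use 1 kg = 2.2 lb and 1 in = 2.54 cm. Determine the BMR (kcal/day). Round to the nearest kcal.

Convert to metric: weight = 298 ÷ 2.2 = 135.4545 kg; height = 69 × 2.54 = 175.26 cm.
Mifflin-St Jeor (male): BMR = 10(135.4545) + 6.25(175.26) − 5(76) + 5 = 1354.5455 + 1095.375 − 380 + 5 = 2074.9205 kcal/day.

2075 kcal/day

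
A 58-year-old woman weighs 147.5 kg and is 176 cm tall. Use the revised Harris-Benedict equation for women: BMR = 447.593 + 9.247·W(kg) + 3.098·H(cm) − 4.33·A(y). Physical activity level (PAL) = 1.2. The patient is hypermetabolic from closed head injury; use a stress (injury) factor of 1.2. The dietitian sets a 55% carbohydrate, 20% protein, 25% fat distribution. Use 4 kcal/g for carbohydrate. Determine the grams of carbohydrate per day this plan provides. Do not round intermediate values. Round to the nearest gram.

417 g/day

Harris-Benedict: BMR = 447.593 + 9.247(147.5) + 3.098(176) − 4.33(58) = 2105.6335 kcal/day.
TEE = 2105.6335 × 1.2 = 2526.7602 kcal/day.
With stress factor 1.2: 2526.7602 × 1.2 = 3032.1122 kcal/day.
Carbohydrate energy = 55% × 3032.1122 = 1667.6617 kcal.
Carbohydrate = 1667.6617 ÷ 4 kcal/g = 416.9154 g.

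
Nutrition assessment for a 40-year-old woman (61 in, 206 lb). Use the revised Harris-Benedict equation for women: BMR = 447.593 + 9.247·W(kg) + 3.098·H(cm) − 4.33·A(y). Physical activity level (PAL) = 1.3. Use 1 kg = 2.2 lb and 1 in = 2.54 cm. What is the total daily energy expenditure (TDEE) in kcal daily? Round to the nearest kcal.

2106 kcal daily

Convert to metric: weight = 206 ÷ 2.2 = 93.6364 kg; height = 61 × 2.54 = 154.94 cm.
Harris-Benedict: BMR = 447.593 + 9.247(93.6364) + 3.098(154.94) − 4.33(40) = 1620.2526 kcal/day.
TEE = BMR × activity factor = 1620.2526 × 1.3 = 2106.3283 kcal/day.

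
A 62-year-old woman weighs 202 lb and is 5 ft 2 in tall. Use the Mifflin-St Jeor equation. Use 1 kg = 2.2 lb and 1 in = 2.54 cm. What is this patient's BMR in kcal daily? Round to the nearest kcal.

1431 kcal daily

Convert to metric: weight = 202 ÷ 2.2 = 91.8182 kg; height = (5×12 + 2) × 2.54 = 62 × 2.54 = 157.48 cm.
Mifflin-St Jeor (female): BMR = 10(91.8182) + 6.25(157.48) − 5(62) − 161 = 918.1818 + 984.25 − 310 − 161 = 1431.4318 kcal/day.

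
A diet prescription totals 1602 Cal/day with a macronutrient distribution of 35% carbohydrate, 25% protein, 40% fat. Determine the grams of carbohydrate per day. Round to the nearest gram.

140 g/day

Carbohydrate energy = 35% × 1602 = 560.7 kcal.
At 4 kcal/g: 560.7 ÷ 4 = 140.175 g.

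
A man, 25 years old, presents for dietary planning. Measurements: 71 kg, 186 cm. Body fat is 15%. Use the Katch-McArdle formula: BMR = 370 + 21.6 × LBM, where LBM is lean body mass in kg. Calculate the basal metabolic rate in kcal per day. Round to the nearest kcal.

LBM = 71 × (1 − 0.15) = 60.35 kg. Katch-McArdle: BMR = 370 + 21.6 × 60.35 = 1673.56 kcal/day.

1674 kcal per day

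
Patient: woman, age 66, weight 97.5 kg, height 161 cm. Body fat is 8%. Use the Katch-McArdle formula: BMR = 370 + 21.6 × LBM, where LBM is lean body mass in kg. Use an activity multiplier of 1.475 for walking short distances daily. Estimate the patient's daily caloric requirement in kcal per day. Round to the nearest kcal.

3404 kcal per day

LBM = 97.5 × (1 − 0.08) = 89.7 kg. Katch-McArdle: BMR = 370 + 21.6 × 89.7 = 2307.52 kcal/day.
TEE = BMR × activity factor = 2307.52 × 1.475 = 3403.592 kcal/day.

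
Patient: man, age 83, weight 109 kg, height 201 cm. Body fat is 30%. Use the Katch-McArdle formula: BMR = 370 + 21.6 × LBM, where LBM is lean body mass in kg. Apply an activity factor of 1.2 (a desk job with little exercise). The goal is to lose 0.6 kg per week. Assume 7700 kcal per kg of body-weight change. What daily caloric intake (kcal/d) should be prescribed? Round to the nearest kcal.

LBM = 109 × (1 − 0.3) = 76.3 kg. Katch-McArdle: BMR = 370 + 21.6 × 76.3 = 2018.08 kcal/day.
TEE = 2018.08 × 1.2 = 2421.696 kcal/day.
Required daily deficit = 0.6 × 7700 ÷ 7 = 660 kcal/day.
Target intake = 2421.696 − 660 = 1761.696 kcal/day.

1762 kcal/d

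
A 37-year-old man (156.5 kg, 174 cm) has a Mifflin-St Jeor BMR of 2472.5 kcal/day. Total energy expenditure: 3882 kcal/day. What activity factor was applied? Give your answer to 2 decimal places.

1.57

Activity factor = TEE ÷ BMR = 3882 ÷ 2472.5 = 1.57.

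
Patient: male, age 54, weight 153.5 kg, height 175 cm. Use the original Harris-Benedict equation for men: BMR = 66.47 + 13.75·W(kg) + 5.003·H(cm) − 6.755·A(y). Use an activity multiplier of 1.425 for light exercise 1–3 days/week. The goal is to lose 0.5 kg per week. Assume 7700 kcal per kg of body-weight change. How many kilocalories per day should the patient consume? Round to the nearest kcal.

Harris-Benedict: BMR = 66.47 + 13.75(153.5) + 5.003(175) − 6.755(54) = 2687.85 kcal/day.
TEE = 2687.85 × 1.425 = 3830.1863 kcal/day.
Required daily deficit = 0.5 × 7700 ÷ 7 = 550 kcal/day.
Target intake = 3830.1863 − 550 = 3280.1863 kcal/day.

3280 kilocalories per day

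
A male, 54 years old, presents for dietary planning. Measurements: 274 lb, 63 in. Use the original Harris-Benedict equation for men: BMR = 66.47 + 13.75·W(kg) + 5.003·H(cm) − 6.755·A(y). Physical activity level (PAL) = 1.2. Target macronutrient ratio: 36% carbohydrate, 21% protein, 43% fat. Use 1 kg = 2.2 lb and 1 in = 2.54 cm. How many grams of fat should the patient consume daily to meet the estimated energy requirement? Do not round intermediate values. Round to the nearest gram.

127 g/day

Convert to metric: weight = 274 ÷ 2.2 = 124.5455 kg; height = 63 × 2.54 = 160.02 cm.
Harris-Benedict: BMR = 66.47 + 13.75(124.5455) + 5.003(160.02) − 6.755(54) = 2214.7801 kcal/day.
TEE = 2214.7801 × 1.2 = 2657.7361 kcal/day.
Fat energy = 43% × 2657.7361 = 1142.8265 kcal.
Fat = 1142.8265 ÷ 9 kcal/g = 126.9807 g.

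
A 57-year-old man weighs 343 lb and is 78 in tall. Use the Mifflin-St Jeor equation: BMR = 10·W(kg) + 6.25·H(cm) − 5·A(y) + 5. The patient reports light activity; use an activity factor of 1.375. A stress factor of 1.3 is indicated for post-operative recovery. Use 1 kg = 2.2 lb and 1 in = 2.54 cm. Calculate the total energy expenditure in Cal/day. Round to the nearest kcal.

Convert to metric: weight = 343 ÷ 2.2 = 155.9091 kg; height = 78 × 2.54 = 198.12 cm.
Mifflin-St Jeor (male): BMR = 10(155.9091) + 6.25(198.12) − 5(57) + 5 = 1559.0909 + 1238.25 − 285 + 5 = 2517.3409 kcal/day.
TEE = BMR × activity factor = 2517.3409 × 1.375 = 3461.3438 kcal/day.
Apply stress factor: 3461.3438 × 1.3 = 4499.7469 kcal/day.

4500 Cal/day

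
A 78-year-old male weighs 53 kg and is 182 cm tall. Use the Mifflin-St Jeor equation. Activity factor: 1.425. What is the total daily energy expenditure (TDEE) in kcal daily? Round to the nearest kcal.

Mifflin-St Jeor (male): BMR = 10(53) + 6.25(182) − 5(78) + 5 = 530 + 1137.5 − 390 + 5 = 1282.5 kcal/day.
TEE = BMR × activity factor = 1282.5 × 1.425 = 1827.5625 kcal/day.

1828 kcal daily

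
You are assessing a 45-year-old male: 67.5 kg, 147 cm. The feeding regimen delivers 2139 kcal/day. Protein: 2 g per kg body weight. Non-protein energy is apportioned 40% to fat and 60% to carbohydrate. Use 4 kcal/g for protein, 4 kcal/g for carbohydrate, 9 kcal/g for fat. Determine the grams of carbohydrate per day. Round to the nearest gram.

Protein = 2 × 67.5 = 135 g → 135 × 4 = 540 kcal.
Non-protein calories = 2139 − 540 = 1599 kcal.
Fat: 40% × 1599 = 639.6 kcal; carbohydrate: 959.4 kcal.
Carbohydrate: 959.4 kcal ÷ 4 kcal/g = 239.85 g.

240 g/day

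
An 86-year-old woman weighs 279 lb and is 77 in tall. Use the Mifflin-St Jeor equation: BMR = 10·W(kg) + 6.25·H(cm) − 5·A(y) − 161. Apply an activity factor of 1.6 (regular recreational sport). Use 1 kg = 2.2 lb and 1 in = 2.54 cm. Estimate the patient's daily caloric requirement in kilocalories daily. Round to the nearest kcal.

Convert to metric: weight = 279 ÷ 2.2 = 126.8182 kg; height = 77 × 2.54 = 195.58 cm.
Mifflin-St Jeor (female): BMR = 10(126.8182) + 6.25(195.58) − 5(86) − 161 = 1268.1818 + 1222.375 − 430 − 161 = 1899.5568 kcal/day.
TEE = BMR × activity factor = 1899.5568 × 1.6 = 3039.2909 kcal/day.

3039 kilocalories daily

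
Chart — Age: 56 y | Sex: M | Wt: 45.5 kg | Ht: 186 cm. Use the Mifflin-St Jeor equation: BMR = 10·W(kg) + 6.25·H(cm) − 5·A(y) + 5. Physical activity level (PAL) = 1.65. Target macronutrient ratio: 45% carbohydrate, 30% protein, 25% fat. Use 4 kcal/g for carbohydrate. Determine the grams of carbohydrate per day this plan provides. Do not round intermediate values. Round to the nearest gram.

249 g/day

Mifflin-St Jeor (male): BMR = 10(45.5) + 6.25(186) − 5(56) + 5 = 455 + 1162.5 − 280 + 5 = 1342.5 kcal/day.
TEE = 1342.5 × 1.65 = 2215.125 kcal/day.
Carbohydrate energy = 45% × 2215.125 = 996.8063 kcal.
Carbohydrate = 996.8063 ÷ 4 kcal/g = 249.2016 g.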